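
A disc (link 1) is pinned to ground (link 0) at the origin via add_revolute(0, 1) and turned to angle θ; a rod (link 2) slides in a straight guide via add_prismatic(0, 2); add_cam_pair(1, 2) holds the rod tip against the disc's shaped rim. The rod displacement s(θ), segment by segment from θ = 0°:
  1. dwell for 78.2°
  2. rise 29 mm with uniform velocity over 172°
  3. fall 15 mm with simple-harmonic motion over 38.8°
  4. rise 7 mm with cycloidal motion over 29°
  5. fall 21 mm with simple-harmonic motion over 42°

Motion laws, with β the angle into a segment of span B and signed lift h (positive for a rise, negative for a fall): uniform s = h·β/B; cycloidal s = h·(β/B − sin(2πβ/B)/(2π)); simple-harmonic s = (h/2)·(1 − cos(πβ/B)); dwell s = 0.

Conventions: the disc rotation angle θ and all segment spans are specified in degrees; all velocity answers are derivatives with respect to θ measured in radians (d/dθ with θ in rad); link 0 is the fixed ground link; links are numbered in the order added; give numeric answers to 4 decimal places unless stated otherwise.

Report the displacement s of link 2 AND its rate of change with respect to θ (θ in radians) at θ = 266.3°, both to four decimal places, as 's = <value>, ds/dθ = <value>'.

segment 1 (0° to 78.2°, dwell): s unchanged at 0.0000
segment 2 (78.2° to 250.2°, uniform, h = 29) is passed completely: s = 0.0000 + (29) = 29.0000
θ = 266.3° falls in segment 3 (250.2° to 289°, simple-harmonic, h = -15): β = 266.3 − 250.2 = 16.1°, B = 38.8°; Δs = -15/2·(1 − cos(π·0.4149)) = -5.5198; s = 29.0000 − 5.5198 = 23.4802
velocity in seg [250.2°–289°] (simple-harmonic), θ in radians: β = 16.1° = 0.2810 rad, B = 38.8° = 0.6772 rad; ds/dθ = (πh/(2B)) sin(πβ/B) = (π·(-15)/(2·0.6772)) sin(π·0.4149) = -33.559145 mm/rad

s = 23.4802, ds/dθ = -33.5591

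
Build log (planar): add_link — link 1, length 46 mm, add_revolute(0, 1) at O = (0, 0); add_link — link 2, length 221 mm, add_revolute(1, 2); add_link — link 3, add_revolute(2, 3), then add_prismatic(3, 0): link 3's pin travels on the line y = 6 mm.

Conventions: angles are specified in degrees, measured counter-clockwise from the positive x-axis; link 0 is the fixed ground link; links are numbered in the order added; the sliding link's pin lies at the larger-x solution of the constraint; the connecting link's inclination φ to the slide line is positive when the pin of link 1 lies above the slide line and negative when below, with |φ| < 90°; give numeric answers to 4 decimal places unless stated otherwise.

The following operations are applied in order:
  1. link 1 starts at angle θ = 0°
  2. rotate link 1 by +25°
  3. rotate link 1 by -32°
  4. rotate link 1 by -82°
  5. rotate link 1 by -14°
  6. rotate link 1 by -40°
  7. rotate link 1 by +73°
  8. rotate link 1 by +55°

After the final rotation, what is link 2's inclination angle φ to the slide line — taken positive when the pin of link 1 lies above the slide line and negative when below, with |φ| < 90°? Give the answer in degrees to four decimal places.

geometry: r = 46 mm, L = 221 mm, e = 6 mm; θ starts at 0°
rotate link 1 by +25°: θ ← 0° +25° = 25°
rotate link 1 by -32°: θ ← 25° -32° = -7°
rotate link 1 by -82°: θ ← -7° -82° = -89°
rotate link 1 by -14°: θ ← -89° -14° = -103°
rotate link 1 by -40°: θ ← -103° -40° = -143°
rotate link 1 by +73°: θ ← -143° +73° = -70°
rotate link 1 by +55°: θ ← -70° +55° = -15°
h = r sin θ − e = -11.905676 − 6 = -17.905676
sin φ = h / L = -17.905676 / 221 = -0.08102116
φ = arcsin(-0.08102116) = -4.647264°

-4.6473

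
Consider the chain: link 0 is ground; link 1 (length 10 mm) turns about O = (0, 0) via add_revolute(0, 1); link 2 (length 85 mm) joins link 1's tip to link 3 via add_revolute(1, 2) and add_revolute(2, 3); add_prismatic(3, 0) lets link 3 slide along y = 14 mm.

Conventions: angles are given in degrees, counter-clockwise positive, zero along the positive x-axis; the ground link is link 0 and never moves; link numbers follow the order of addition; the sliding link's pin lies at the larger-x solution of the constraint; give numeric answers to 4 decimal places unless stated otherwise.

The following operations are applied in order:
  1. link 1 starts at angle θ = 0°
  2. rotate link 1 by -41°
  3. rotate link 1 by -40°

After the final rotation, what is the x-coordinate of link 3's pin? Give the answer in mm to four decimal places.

geometry: r = 10 mm, L = 85 mm, e = 14 mm; θ starts at 0°
rotate link 1 by -41°: θ ← 0° -41° = -41°
rotate link 1 by -40°: θ ← -41° -40° = -81°
crank pin P = (r cos θ, r sin θ) = (1.564345, -9.876883)
h = r sin θ − e = -9.876883 − 14 = -23.876883
x = r cos θ + √(L² − h²) = 1.564345 + 81.577536 = 83.141881

83.1419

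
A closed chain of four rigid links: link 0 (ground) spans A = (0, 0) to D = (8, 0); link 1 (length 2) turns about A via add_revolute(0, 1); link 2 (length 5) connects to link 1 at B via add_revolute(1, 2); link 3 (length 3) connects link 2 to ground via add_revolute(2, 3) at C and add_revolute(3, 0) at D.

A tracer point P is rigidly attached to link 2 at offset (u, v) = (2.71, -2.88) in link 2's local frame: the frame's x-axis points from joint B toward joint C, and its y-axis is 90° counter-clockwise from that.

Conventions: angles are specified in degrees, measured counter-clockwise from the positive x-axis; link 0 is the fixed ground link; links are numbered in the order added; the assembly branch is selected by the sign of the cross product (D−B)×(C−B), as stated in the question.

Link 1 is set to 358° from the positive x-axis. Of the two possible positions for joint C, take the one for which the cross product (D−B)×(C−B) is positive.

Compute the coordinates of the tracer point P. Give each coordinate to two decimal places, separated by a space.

A=(0,0), D=(8.00,0)
B = A + 2.00·(cos358°, sin358°) = (1.9988, -0.0698)
|BD| = 6.0016
circle(B,5.00) ∩ circle(D,3.00): a=4.3338, h=2.4937
  candidates: C₊=(6.3033,2.4741) cross=14.966; C₋=(6.3613,-2.5129) cross=-14.966
  branch + wants cross > 0 → take C=(6.3033,2.4741) (cross=14.966)
ex = (C−B)/|BC| = (0.8609,0.5088); ey = (-0.5088,0.8609)
P = B + 2.71·ex + -2.88·ey = (5.7971,-1.1704)

5.80 -1.17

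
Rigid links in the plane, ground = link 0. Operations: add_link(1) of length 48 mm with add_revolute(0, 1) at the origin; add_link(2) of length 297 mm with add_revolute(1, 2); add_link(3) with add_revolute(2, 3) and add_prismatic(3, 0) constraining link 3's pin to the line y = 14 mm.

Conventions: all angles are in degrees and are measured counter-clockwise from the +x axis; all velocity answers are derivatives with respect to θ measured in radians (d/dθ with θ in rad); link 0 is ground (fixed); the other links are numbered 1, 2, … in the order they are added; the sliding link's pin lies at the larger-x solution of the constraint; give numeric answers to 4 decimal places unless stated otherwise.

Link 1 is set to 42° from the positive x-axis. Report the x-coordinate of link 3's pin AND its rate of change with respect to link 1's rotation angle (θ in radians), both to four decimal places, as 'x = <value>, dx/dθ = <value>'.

geometry: r = 48 mm, L = 297 mm, e = 14 mm
crank pin P = (r cos θ, r sin θ) = (35.670952, 32.118269)
h = r sin θ − e = 32.118269 − 14 = 18.118269
x = r cos θ + √(L² − h²) = 35.670952 + 296.446839 = 332.117791
dx/dθ = −r sin θ − h·r cos θ/√(L² − h²) (θ in radians; h = 18.118269) = -34.298410

x = 332.1178, dx/dθ = -34.2984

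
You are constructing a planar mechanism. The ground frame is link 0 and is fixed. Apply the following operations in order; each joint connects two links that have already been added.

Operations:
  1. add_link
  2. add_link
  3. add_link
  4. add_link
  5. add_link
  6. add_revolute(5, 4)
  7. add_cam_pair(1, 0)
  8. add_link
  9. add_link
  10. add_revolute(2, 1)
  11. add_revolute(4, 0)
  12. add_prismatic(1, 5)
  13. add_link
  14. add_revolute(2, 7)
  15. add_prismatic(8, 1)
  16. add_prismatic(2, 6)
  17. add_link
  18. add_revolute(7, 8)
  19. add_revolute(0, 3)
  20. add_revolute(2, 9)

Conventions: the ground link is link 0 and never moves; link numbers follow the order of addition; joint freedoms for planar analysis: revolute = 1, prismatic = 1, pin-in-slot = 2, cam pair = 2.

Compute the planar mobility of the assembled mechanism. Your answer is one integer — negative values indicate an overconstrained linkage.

(L,J1,J2)=(1,0,0); link0 fixed
link1: (2,0,0)
link2: (3,0,0)
link3: (4,0,0)
link4: (5,0,0)
link5: (6,0,0)
R 5-4 [J1]: (6,1,0)
C 1-0 [J2]: (6,1,1)
link6: (7,1,1)
link7: (8,1,1)
R 2-1 [J1]: (8,2,1)
R 4-0 [J1]: (8,3,1)
P 1-5 [J1]: (8,4,1)
link8: (9,4,1)
R 2-7 [J1]: (9,5,1)
P 8-1 [J1]: (9,6,1)
P 2-6 [J1]: (9,7,1)
link9: (10,7,1)
R 7-8 [J1]: (10,8,1)
R 0-3 [J1]: (10,9,1)
R 2-9 [J1]: (10,10,1)
Grübler: 3·9 − 2·10 − 1 = 6

M = 6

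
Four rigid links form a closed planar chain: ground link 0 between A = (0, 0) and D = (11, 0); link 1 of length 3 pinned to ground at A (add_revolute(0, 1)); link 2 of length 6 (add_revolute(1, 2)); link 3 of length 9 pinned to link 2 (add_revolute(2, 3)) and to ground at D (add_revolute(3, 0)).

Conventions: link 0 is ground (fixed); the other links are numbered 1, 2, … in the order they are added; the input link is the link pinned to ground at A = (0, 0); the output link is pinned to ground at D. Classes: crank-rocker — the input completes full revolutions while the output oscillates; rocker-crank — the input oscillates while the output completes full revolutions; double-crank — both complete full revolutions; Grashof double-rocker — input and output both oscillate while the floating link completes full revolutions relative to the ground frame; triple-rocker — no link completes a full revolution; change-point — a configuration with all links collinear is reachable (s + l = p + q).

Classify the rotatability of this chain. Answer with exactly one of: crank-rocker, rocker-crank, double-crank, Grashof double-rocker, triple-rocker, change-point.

lengths: ground=11, input=3, coupler=6, output=9
sorted: s=3 (shortest), l=11 (longest), p+q=15
s + l = 14 vs p + q = 15
s + l < p + q (Grashof) with shortest = input link → crank-rocker

crank-rocker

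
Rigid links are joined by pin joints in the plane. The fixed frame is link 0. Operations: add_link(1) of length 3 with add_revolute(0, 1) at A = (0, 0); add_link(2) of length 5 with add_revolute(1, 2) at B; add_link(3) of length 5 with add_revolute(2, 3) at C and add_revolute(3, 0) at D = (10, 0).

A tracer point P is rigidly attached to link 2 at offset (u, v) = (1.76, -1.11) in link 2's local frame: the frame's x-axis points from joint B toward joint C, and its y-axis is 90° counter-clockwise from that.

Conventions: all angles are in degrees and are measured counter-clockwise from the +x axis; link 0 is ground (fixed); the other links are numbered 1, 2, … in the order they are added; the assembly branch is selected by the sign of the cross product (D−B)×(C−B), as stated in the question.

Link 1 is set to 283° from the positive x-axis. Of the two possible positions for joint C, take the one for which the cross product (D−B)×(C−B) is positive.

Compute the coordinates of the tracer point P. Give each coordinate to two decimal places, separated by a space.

A=(0,0), D=(10.00,0)
B = A + 3.00·(cos283°, sin283°) = (0.6749, -2.9231)
|BD| = 9.7726
circle(B,5.00) ∩ circle(D,5.00): a=4.8863, h=1.0603
  candidates: C₊=(5.0203,-0.4498) cross=10.362; C₋=(5.6546,-2.4733) cross=-10.362
  branch + wants cross > 0 → take C=(5.0203,-0.4498) (cross=10.362)
ex = (C−B)/|BC| = (0.8691,0.4947); ey = (-0.4947,0.8691)
P = B + 1.76·ex + -1.11·ey = (2.7535,-3.0172)

2.75 -3.02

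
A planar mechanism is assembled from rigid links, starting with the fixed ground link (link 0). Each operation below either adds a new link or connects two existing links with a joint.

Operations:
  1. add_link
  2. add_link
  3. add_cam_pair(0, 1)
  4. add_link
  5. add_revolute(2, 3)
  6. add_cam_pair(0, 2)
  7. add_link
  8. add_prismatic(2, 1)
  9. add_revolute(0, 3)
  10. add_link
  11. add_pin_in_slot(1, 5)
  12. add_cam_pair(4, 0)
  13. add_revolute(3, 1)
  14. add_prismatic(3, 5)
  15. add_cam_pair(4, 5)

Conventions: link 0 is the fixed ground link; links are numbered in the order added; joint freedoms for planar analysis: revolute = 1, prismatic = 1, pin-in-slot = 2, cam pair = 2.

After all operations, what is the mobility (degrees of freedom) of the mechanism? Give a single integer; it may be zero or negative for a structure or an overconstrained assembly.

ground; <1,0,0>
#1 <2,0,0>
#2 <3,0,0>
C:0↔1 J2 <3,0,1>
#3 <4,0,1>
R:2↔3 J1 <4,1,1>
C:0↔2 J2 <4,1,2>
#4 <5,1,2>
P:2↔1 J1 <5,2,2>
R:0↔3 J1 <5,3,2>
#5 <6,3,2>
PS:1↔5 J2 <6,3,3>
C:4↔0 J2 <6,3,4>
R:3↔1 J1 <6,4,4>
P:3↔5 J1 <6,5,4>
C:4↔5 J2 <6,5,5>
3×5 − 2×5 − 1×5 = 0

M = 0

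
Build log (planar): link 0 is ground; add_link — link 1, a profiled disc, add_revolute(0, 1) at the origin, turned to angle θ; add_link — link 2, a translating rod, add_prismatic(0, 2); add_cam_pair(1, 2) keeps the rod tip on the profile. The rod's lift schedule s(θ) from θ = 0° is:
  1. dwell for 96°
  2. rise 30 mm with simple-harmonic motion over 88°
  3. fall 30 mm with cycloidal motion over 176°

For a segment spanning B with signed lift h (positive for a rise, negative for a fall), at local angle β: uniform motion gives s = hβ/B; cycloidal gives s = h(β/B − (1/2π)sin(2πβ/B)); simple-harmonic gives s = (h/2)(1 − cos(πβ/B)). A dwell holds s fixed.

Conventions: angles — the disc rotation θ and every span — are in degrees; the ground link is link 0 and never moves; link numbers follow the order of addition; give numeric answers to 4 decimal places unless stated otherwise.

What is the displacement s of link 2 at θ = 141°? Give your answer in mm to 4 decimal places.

seg 1 [0°–96°] dwell: s stays 0.0000
seg 2 [96°–184°] simple-harmonic, h=30: θ=141° here. β=45, B=88. 30/2·(1 − cos(π·0.5114)) = 15.5354 → s = 15.5354

15.5354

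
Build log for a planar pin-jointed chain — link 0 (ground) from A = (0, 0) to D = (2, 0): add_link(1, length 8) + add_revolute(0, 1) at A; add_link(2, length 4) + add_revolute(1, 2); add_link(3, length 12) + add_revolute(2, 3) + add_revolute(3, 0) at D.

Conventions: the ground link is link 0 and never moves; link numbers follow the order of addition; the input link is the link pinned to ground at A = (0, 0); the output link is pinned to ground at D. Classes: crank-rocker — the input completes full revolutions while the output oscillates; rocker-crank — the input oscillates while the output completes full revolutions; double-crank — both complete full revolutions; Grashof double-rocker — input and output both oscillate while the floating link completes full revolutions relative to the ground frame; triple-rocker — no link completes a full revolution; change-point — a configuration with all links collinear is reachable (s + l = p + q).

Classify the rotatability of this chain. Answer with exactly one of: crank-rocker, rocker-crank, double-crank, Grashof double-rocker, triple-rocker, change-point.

lengths: ground=2, input=8, coupler=4, output=12
sorted: s=2 (shortest), l=12 (longest), p+q=12
s + l = 14 vs p + q = 12
s + l > p + q → non-Grashof → no link fully rotates → triple-rocker

triple-rocker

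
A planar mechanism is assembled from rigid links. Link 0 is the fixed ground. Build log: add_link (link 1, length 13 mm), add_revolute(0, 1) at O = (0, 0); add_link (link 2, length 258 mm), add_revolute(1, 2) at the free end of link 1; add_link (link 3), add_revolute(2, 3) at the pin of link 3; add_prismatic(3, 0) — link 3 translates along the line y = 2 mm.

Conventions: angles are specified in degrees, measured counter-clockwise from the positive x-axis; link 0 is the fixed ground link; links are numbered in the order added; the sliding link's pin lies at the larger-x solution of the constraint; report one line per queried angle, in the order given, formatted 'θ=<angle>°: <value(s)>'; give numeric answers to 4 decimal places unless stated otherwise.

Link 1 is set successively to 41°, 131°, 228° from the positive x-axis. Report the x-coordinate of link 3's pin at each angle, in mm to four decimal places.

geometry: r = 13 mm, L = 258 mm, e = 2 mm
θ=41°: crank pin P = (r cos θ, r sin θ) = (9.811225, 8.528767)
θ=41°: h = r sin θ − e = 8.528767 − 2 = 6.528767
θ=41°: x = r cos θ + √(L² − h²) = 9.811225 + 257.917381 = 267.728605
θ=131°: crank pin P = (r cos θ, r sin θ) = (-8.528767, 9.811225)
θ=131°: h = r sin θ − e = 9.811225 − 2 = 7.811225
θ=131°: x = r cos θ + √(L² − h²) = -8.528767 + 257.881726 = 249.352959
θ=228°: crank pin P = (r cos θ, r sin θ) = (-8.698698, -9.660883)
θ=228°: h = r sin θ − e = -9.660883 − 2 = -11.660883
θ=228°: x = r cos θ + √(L² − h²) = -8.698698 + 257.736346 = 249.037648

θ=41°: 267.7286
θ=131°: 249.3530
θ=228°: 249.0376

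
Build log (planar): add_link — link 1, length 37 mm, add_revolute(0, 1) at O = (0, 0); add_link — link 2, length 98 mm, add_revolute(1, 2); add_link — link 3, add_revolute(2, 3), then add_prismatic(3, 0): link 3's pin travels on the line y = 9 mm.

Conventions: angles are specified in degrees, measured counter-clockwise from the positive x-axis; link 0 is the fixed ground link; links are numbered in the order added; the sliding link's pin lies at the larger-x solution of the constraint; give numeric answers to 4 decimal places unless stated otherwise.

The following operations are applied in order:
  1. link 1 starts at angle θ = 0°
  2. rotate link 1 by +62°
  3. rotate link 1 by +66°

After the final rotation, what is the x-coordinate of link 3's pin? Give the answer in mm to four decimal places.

geometry: r = 37 mm, L = 98 mm, e = 9 mm; θ starts at 0°
rotate link 1 by +62°: θ ← 0° +62° = 62°
rotate link 1 by +66°: θ ← 62° +66° = 128°
crank pin P = (r cos θ, r sin θ) = (-22.779475, 29.156398)
h = r sin θ − e = 29.156398 − 9 = 20.156398
x = r cos θ + √(L² − h²) = -22.779475 + 95.904742 = 73.125268

73.1253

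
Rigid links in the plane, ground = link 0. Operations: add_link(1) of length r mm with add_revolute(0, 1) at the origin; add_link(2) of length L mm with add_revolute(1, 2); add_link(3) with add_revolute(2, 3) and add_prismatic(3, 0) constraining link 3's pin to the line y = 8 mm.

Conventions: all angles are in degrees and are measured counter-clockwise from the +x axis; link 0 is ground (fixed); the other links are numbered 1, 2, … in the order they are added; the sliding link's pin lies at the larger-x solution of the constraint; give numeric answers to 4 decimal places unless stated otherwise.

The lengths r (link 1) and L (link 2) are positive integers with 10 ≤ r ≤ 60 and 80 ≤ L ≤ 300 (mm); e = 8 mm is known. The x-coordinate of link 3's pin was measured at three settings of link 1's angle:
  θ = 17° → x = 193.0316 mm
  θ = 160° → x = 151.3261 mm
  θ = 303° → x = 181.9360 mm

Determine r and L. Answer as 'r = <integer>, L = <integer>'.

constraint per measurement: (x − r cos θ)² + (r sin θ − e)² = L²
subtracting the θ₁ and θ₂ equations cancels the r² and L² terms:
r = (x₁² − x₂²) / (2[(x₁cos θ₁ + e sin θ₁) − (x₂cos θ₂ + e sin θ₂)]) = 22.0000 → r = 22
L² = (x₁ − r cos θ₁)² + (r sin θ₁ − e)² = 29584.0141 → L = 172.0000 → L = 172
check at θ₃=303°: x = 181.9360 (printed 181.9360) ✓

r = 22, L = 172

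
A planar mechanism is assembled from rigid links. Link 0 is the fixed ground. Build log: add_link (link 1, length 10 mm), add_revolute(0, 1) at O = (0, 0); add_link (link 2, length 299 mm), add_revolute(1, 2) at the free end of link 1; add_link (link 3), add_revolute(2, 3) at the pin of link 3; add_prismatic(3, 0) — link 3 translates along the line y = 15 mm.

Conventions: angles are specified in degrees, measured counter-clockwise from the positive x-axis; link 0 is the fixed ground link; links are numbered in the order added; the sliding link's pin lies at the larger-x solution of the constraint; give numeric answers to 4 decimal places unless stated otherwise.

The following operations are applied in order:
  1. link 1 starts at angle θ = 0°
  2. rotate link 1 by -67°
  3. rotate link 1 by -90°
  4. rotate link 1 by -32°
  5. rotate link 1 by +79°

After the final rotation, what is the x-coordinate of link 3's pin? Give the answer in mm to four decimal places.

geometry: r = 10 mm, L = 299 mm, e = 15 mm; θ starts at 0°
rotate link 1 by -67°: θ ← 0° -67° = -67°
rotate link 1 by -90°: θ ← -67° -90° = -157°
rotate link 1 by -32°: θ ← -157° -32° = -189°
rotate link 1 by +79°: θ ← -189° +79° = -110°
crank pin P = (r cos θ, r sin θ) = (-3.420201, -9.396926)
h = r sin θ − e = -9.396926 − 15 = -24.396926
x = r cos θ + √(L² − h²) = -3.420201 + 298.003003 = 294.582802

294.5828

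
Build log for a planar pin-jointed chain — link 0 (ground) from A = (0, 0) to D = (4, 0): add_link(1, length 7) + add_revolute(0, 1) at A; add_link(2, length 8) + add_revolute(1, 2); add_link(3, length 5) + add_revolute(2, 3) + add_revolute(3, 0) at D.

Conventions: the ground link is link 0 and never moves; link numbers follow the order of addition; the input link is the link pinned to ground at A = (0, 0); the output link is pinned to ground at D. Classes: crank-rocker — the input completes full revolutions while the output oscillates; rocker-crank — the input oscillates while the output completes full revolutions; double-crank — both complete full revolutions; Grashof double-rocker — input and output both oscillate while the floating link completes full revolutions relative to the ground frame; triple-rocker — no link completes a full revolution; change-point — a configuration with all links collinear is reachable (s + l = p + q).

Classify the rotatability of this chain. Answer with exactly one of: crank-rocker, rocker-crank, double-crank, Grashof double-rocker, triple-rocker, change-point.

lengths: ground=4, input=7, coupler=8, output=5
sorted: s=4 (shortest), l=8 (longest), p+q=12
s + l = 12 vs p + q = 12
s + l = p + q → change-point (collinear configuration reachable)

change-point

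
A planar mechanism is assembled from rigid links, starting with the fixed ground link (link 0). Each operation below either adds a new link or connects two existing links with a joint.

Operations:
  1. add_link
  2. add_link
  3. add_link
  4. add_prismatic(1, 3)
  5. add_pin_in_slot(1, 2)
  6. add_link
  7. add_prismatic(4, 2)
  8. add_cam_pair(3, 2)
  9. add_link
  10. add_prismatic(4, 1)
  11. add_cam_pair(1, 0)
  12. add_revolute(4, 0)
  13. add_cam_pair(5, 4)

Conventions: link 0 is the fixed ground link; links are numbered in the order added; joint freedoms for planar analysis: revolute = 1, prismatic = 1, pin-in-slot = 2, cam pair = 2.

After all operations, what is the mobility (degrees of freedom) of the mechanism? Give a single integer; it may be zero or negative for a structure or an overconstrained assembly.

ground; <1,0,0>
#1 <2,0,0>
#2 <3,0,0>
#3 <4,0,0>
P:1↔3 J1 <4,1,0>
PS:1↔2 J2 <4,1,1>
#4 <5,1,1>
P:4↔2 J1 <5,2,1>
C:3↔2 J2 <5,2,2>
#5 <6,2,2>
P:4↔1 J1 <6,3,2>
C:1↔0 J2 <6,3,3>
R:4↔0 J1 <6,4,3>
C:5↔4 J2 <6,4,4>
3×5 − 2×4 − 1×4 = 3

M = 3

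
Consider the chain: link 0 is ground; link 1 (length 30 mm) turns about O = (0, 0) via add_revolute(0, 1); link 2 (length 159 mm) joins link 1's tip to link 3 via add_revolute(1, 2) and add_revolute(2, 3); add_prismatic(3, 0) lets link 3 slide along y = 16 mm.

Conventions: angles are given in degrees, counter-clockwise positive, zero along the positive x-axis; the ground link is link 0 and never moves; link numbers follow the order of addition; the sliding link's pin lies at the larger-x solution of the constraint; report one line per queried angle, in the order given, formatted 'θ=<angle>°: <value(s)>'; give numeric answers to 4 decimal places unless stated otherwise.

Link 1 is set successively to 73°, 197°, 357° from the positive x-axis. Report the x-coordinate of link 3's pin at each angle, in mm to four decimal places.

geometry: r = 30 mm, L = 159 mm, e = 16 mm
θ=73°: crank pin P = (r cos θ, r sin θ) = (8.771151, 28.689143)
θ=73°: h = r sin θ − e = 28.689143 − 16 = 12.689143
θ=73°: x = r cos θ + √(L² − h²) = 8.771151 + 158.492857 = 167.264008
θ=197°: crank pin P = (r cos θ, r sin θ) = (-28.689143, -8.771151)
θ=197°: h = r sin θ − e = -8.771151 − 16 = -24.771151
θ=197°: x = r cos θ + √(L² − h²) = -28.689143 + 157.058556 = 128.369414
θ=357°: crank pin P = (r cos θ, r sin θ) = (29.958886, -1.570079)
θ=357°: h = r sin θ − e = -1.570079 − 16 = -17.570079
θ=357°: x = r cos θ + √(L² − h²) = 29.958886 + 158.026239 = 187.985125

θ=73°: 167.2640
θ=197°: 128.3694
θ=357°: 187.9851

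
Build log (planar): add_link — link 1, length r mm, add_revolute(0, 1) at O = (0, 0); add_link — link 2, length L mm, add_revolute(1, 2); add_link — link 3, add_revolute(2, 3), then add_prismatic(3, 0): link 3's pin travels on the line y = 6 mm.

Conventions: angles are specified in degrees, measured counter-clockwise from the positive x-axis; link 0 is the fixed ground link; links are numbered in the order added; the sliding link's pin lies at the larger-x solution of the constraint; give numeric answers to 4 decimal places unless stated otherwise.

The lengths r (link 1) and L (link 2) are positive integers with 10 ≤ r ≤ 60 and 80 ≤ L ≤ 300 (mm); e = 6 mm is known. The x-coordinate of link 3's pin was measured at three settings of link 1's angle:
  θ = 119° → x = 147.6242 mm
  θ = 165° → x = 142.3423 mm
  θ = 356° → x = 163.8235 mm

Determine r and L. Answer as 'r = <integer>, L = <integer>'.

constraint per measurement: (x − r cos θ)² + (r sin θ − e)² = L²
subtracting the θ₁ and θ₂ equations cancels the r² and L² terms:
r = (x₁² − x₂²) / (2[(x₁cos θ₁ + e sin θ₁) − (x₂cos θ₂ + e sin θ₂)]) = 11.0000 → r = 11
L² = (x₁ − r cos θ₁)² + (r sin θ₁ − e)² = 23408.9865 → L = 153.0000 → L = 153
check at θ₃=356°: x = 163.8235 (printed 163.8235) ✓

r = 11, L = 153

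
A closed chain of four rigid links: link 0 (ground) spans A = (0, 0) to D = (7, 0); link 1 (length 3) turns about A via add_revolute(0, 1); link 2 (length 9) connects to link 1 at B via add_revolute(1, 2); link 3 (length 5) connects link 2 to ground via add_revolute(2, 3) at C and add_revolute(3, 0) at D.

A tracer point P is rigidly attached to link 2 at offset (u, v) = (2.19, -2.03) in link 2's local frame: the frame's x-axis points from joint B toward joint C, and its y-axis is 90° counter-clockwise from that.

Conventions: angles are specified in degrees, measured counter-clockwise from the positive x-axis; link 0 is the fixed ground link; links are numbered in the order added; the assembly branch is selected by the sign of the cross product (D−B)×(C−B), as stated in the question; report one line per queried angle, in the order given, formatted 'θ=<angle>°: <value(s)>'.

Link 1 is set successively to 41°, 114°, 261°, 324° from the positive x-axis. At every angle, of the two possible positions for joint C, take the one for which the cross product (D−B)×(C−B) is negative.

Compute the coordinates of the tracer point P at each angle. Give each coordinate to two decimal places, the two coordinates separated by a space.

A=(0,0), D=(7.00,0)
θ=41°: B = A + 3.00·(cos41°, sin41°) = (2.2641, 1.9682)
θ=41°: |BD| = 5.1286
θ=41°: circle(B,9.00) ∩ circle(D,5.00): a=8.0239, h=4.0764
θ=41°:   candidates: C₊=(11.2380,2.6531) cross=20.906; C₋=(8.1092,-4.8754) cross=-20.906
θ=41°:   branch - wants cross < 0 → take C=(8.1092,-4.8754) (cross=-20.906)
θ=41°: ex = (C−B)/|BC| = (0.6495,-0.7604); ey = (0.7604,0.6495)
θ=41°: P = B + 2.19·ex + -2.03·ey = (2.1428,-1.0155)
θ=114°: B = A + 3.00·(cos114°, sin114°) = (-1.2202, 2.7406)
θ=114°: |BD| = 8.6650
θ=114°: circle(B,9.00) ∩ circle(D,5.00): a=7.5639, h=4.8772
θ=114°:   candidates: C₊=(7.4980,4.9751) cross=42.261; C₋=(4.4128,-4.2786) cross=-42.261
θ=114°:   branch - wants cross < 0 → take C=(4.4128,-4.2786) (cross=-42.261)
θ=114°: ex = (C−B)/|BC| = (0.6259,-0.7799); ey = (0.7799,0.6259)
θ=114°: P = B + 2.19·ex + -2.03·ey = (-1.4327,-0.2379)
θ=261°: B = A + 3.00·(cos261°, sin261°) = (-0.4693, -2.9631)
θ=261°: |BD| = 8.0356
θ=261°: circle(B,9.00) ∩ circle(D,5.00): a=7.5023, h=4.9715
θ=261°:   candidates: C₊=(4.6711,4.4245) cross=39.949; C₋=(8.3375,-4.8178) cross=-39.949
θ=261°:   branch - wants cross < 0 → take C=(8.3375,-4.8178) (cross=-39.949)
θ=261°: ex = (C−B)/|BC| = (0.9785,-0.2061); ey = (0.2061,0.9785)
θ=261°: P = B + 2.19·ex + -2.03·ey = (1.2553,-5.4008)
θ=324°: B = A + 3.00·(cos324°, sin324°) = (2.4271, -1.7634)
θ=324°: |BD| = 4.9012
θ=324°: circle(B,9.00) ∩ circle(D,5.00): a=8.1635, h=3.7891
θ=324°:   candidates: C₊=(8.6807,4.7091) cross=18.571; C₋=(11.4071,-2.3616) cross=-18.571
θ=324°:   branch - wants cross < 0 → take C=(11.4071,-2.3616) (cross=-18.571)
θ=324°: ex = (C−B)/|BC| = (0.9978,-0.0665); ey = (0.0665,0.9978)
θ=324°: P = B + 2.19·ex + -2.03·ey = (4.4773,-3.9344)

θ=41°: 2.14 -1.02
θ=114°: -1.43 -0.24
θ=261°: 1.26 -5.40
θ=324°: 4.48 -3.93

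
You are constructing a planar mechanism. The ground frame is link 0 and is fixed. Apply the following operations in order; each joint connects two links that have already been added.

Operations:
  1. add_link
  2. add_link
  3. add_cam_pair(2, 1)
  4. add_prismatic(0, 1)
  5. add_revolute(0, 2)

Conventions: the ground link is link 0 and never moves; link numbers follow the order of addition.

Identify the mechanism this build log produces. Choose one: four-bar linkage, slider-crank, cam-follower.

links: 3 (incl. ground); joints: 1 revolute, 1 prismatic, 1 higher (cam) pair, forming one closed loop
3 links, revolute + prismatic + higher pair in one loop → cam-follower

cam-follower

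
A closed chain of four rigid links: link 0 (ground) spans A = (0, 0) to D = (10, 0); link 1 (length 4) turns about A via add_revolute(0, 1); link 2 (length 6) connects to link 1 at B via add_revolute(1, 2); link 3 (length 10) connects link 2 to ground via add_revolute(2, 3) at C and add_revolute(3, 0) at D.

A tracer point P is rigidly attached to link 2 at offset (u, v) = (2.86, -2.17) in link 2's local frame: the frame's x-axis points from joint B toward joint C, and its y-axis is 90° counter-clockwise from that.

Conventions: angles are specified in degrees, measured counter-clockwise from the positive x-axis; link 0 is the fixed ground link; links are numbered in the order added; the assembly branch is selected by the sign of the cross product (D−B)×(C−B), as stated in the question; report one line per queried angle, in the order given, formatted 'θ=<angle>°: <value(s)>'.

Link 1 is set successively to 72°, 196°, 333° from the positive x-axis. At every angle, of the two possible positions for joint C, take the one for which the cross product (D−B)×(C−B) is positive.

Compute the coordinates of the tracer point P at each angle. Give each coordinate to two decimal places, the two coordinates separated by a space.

A=(0,0), D=(10.00,0)
θ=72°: B = A + 4.00·(cos72°, sin72°) = (1.2361, 3.8042)
θ=72°: |BD| = 9.5540
θ=72°: circle(B,6.00) ∩ circle(D,10.00): a=1.4276, h=5.8277
θ=72°:   candidates: C₊=(4.8661,8.5816) cross=55.678; C₋=(0.2251,-2.1100) cross=-55.678
θ=72°:   branch + wants cross > 0 → take C=(4.8661,8.5816) (cross=55.678)
θ=72°: ex = (C−B)/|BC| = (0.6050,0.7962); ey = (-0.7962,0.6050)
θ=72°: P = B + 2.86·ex + -2.17·ey = (4.6942,4.7686)
θ=196°: B = A + 4.00·(cos196°, sin196°) = (-3.8450, -1.1025)
θ=196°: |BD| = 13.8889
θ=196°: circle(B,6.00) ∩ circle(D,10.00): a=4.6404, h=3.8035
θ=196°:   candidates: C₊=(0.4788,3.0573) cross=52.826; C₋=(1.0827,-4.5256) cross=-52.826
θ=196°:   branch + wants cross > 0 → take C=(0.4788,3.0573) (cross=52.826)
θ=196°: ex = (C−B)/|BC| = (0.7206,0.6933); ey = (-0.6933,0.7206)
θ=196°: P = B + 2.86·ex + -2.17·ey = (-0.2795,-0.6835)
θ=333°: B = A + 4.00·(cos333°, sin333°) = (3.5640, -1.8160)
θ=333°: |BD| = 6.6873
θ=333°: circle(B,6.00) ∩ circle(D,10.00): a=-1.4416, h=5.8242
θ=333°:   candidates: C₊=(0.5950,3.3980) cross=38.948; C₋=(3.7582,-7.8128) cross=-38.948
θ=333°:   branch + wants cross > 0 → take C=(0.5950,3.3980) (cross=38.948)
θ=333°: ex = (C−B)/|BC| = (-0.4948,0.8690); ey = (-0.8690,-0.4948)
θ=333°: P = B + 2.86·ex + -2.17·ey = (4.0345,1.7431)

θ=72°: 4.69 4.77
θ=196°: -0.28 -0.68
θ=333°: 4.03 1.74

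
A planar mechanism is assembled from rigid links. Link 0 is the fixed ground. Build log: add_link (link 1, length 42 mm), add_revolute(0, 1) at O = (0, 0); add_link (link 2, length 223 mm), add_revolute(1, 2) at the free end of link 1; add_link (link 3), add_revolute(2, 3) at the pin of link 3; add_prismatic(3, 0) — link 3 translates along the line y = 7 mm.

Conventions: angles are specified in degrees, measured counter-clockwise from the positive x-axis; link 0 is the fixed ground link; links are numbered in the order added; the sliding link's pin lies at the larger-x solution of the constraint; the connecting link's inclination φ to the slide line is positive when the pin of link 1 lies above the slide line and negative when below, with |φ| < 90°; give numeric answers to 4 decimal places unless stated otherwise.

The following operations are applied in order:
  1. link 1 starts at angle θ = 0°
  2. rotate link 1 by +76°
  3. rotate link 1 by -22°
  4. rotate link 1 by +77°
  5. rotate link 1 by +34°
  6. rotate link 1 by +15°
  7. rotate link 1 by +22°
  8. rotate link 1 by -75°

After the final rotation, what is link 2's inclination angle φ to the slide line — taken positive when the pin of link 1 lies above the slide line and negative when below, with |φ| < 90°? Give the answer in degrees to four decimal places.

geometry: r = 42 mm, L = 223 mm, e = 7 mm; θ starts at 0°
rotate link 1 by +76°: θ ← 0° +76° = 76°
rotate link 1 by -22°: θ ← 76° -22° = 54°
rotate link 1 by +77°: θ ← 54° +77° = 131°
rotate link 1 by +34°: θ ← 131° +34° = 165°
rotate link 1 by +15°: θ ← 165° +15° = 180°
rotate link 1 by +22°: θ ← 180° +22° = 202°
rotate link 1 by -75°: θ ← 202° -75° = 127°
h = r sin θ − e = 33.542691 − 7 = 26.542691
sin φ = h / L = 26.542691 / 223 = 0.11902552
φ = arcsin(0.11902552) = 6.835866°

6.8359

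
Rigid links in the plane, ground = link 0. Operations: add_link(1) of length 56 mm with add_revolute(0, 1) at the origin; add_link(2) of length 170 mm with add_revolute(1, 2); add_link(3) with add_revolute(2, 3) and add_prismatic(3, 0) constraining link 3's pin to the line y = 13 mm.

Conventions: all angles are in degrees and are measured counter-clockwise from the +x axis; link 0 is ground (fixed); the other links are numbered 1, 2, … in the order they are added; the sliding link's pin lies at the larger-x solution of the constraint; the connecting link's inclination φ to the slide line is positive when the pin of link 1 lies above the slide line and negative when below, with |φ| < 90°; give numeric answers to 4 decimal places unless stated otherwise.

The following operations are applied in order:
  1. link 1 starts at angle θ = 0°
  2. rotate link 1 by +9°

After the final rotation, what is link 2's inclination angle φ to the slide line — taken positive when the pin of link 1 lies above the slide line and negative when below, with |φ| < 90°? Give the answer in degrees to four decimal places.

geometry: r = 56 mm, L = 170 mm, e = 13 mm; θ starts at 0°
rotate link 1 by +9°: θ ← 0° +9° = 9°
h = r sin θ − e = 8.760330 − 13 = -4.239670
sin φ = h / L = -4.239670 / 170 = -0.02493924
φ = arcsin(-0.02493924) = -1.429061°

-1.4291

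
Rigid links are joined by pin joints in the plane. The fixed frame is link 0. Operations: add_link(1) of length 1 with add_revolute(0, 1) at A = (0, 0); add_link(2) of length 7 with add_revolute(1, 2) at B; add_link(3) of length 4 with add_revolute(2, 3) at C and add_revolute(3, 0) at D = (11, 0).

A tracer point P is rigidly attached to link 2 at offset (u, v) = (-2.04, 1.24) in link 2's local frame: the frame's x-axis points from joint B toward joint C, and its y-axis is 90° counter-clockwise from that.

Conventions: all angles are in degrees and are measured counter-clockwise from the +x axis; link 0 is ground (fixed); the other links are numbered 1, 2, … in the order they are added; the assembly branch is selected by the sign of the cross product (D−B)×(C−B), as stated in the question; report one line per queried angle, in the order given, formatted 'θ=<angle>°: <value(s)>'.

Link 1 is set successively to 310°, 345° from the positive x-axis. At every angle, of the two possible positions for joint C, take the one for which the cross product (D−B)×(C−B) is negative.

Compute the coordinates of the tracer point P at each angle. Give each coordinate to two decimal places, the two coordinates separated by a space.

A=(0,0), D=(11.00,0)
θ=310°: B = A + 1.00·(cos310°, sin310°) = (0.6428, -0.7660)
θ=310°: |BD| = 10.3855
θ=310°: circle(B,7.00) ∩ circle(D,4.00): a=6.7815, h=1.7353
θ=310°:   candidates: C₊=(7.2778,1.4647) cross=18.022; C₋=(7.5338,-1.9964) cross=-18.022
θ=310°:   branch - wants cross < 0 → take C=(7.5338,-1.9964) (cross=-18.022)
θ=310°: ex = (C−B)/|BC| = (0.9844,-0.1758); ey = (0.1758,0.9844)
θ=310°: P = B + -2.04·ex + 1.24·ey = (-1.1475,0.8132)
θ=345°: B = A + 1.00·(cos345°, sin345°) = (0.9659, -0.2588)
θ=345°: |BD| = 10.0374
θ=345°: circle(B,7.00) ∩ circle(D,4.00): a=6.6626, h=2.1472
θ=345°:   candidates: C₊=(7.5709,2.0594) cross=21.552; C₋=(7.6816,-2.2335) cross=-21.552
θ=345°:   branch - wants cross < 0 → take C=(7.6816,-2.2335) (cross=-21.552)
θ=345°: ex = (C−B)/|BC| = (0.9594,-0.2821); ey = (0.2821,0.9594)
θ=345°: P = B + -2.04·ex + 1.24·ey = (-0.6414,1.5063)

θ=310°: -1.15 0.81
θ=345°: -0.64 1.51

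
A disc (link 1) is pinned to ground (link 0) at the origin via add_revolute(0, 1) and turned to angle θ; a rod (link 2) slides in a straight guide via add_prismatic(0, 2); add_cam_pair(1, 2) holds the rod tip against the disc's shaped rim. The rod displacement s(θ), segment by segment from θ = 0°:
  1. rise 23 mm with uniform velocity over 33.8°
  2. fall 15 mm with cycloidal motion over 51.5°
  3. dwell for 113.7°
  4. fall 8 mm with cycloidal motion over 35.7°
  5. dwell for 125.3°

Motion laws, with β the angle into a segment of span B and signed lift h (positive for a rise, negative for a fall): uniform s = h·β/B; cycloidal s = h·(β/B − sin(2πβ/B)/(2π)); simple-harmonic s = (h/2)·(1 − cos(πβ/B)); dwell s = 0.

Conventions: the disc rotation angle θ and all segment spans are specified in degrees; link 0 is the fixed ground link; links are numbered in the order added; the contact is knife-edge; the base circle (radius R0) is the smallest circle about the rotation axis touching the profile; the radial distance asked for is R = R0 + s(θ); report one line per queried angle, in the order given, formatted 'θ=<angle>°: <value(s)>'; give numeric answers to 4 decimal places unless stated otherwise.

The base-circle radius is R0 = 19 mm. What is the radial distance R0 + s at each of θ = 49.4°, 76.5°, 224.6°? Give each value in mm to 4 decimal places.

segment 1 (0° to 33.8°, uniform, h = 23) is passed completely: s = 0.0000 + (23) = 23.0000
θ = 49.4° falls in segment 2 (33.8° to 85.3°, cycloidal, h = -15): β = 49.4 − 33.8 = 15.6°, B = 51.5°; Δs = -15·(0.3029 − sin(2π·0.3029)/(2π)) = -2.2871; s = 23.0000 − 2.2871 = 20.7129
θ = 76.5° falls in segment 2 (33.8° to 85.3°, cycloidal, h = -15): β = 76.5 − 33.8 = 42.7°, B = 51.5°; Δs = -15·(0.8291 − sin(2π·0.8291)/(2π)) = -14.5352; s = 23.0000 − 14.5352 = 8.4648
segment 2 (33.8° to 85.3°, cycloidal, h = -15) is passed completely: s = 23.0000 + (-15) = 8.0000
segment 3 (85.3° to 199°, dwell): s unchanged at 8.0000
θ = 224.6° falls in segment 4 (199° to 234.7°, cycloidal, h = -8): β = 224.6 − 199 = 25.6°, B = 35.7°; Δs = -8·(0.7171 − sin(2π·0.7171)/(2π)) = -6.9828; s = 8.0000 − 6.9828 = 1.0172
θ=49.4°: R = R0 + s = 19 + 20.7129 = 39.7129
θ=76.5°: R = R0 + s = 19 + 8.4648 = 27.4648
θ=224.6°: R = R0 + s = 19 + 1.0172 = 20.0172

θ=49.4°: 39.7129
θ=76.5°: 27.4648
θ=224.6°: 20.0172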